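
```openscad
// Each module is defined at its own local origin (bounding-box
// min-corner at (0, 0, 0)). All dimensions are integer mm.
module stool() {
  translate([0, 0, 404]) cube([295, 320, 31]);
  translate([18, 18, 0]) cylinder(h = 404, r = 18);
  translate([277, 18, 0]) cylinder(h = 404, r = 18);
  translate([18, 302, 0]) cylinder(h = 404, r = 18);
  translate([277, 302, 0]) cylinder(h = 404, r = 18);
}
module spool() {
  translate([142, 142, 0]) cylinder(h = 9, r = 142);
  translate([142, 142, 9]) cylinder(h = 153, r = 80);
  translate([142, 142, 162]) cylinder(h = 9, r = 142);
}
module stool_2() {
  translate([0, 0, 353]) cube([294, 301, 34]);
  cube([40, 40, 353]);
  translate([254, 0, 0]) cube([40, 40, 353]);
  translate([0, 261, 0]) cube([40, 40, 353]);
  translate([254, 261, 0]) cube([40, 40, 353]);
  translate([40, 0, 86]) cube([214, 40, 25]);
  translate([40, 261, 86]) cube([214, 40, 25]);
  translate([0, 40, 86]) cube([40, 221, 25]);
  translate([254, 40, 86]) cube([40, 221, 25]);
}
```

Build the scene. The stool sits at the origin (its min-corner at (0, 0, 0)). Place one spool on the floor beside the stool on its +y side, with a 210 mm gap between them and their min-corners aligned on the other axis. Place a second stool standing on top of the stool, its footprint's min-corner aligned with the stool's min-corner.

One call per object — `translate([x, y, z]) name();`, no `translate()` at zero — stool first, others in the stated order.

stool();
translate([0, 530, 0]) spool();
translate([0, 0, 435]) stool_2();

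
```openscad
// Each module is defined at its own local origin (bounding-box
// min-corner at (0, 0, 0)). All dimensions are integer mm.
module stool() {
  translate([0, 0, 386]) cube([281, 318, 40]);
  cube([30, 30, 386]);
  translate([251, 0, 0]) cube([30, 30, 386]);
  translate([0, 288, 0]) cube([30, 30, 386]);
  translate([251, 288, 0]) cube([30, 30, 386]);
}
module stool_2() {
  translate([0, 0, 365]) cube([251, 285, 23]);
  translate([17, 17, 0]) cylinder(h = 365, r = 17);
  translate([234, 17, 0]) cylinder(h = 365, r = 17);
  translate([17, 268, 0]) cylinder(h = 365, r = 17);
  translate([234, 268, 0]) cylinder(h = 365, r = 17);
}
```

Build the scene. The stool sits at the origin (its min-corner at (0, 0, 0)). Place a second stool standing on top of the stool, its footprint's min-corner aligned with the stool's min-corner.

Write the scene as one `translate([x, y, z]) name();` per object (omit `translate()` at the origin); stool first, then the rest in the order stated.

stool();
translate([0, 0, 426]) stool_2();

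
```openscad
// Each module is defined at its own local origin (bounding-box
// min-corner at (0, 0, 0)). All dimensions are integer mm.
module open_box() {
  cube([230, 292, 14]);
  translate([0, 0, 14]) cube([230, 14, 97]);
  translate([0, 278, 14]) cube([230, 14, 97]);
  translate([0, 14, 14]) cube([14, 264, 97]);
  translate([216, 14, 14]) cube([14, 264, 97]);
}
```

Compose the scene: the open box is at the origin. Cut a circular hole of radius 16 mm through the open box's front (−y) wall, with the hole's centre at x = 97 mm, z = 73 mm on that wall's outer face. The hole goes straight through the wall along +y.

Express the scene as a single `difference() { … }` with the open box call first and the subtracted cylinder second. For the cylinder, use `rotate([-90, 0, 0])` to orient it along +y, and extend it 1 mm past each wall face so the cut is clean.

difference() {
  open_box();
  translate([97, -1, 73]) rotate([-90, 0, 0]) cylinder(h = 16, r = 16);
}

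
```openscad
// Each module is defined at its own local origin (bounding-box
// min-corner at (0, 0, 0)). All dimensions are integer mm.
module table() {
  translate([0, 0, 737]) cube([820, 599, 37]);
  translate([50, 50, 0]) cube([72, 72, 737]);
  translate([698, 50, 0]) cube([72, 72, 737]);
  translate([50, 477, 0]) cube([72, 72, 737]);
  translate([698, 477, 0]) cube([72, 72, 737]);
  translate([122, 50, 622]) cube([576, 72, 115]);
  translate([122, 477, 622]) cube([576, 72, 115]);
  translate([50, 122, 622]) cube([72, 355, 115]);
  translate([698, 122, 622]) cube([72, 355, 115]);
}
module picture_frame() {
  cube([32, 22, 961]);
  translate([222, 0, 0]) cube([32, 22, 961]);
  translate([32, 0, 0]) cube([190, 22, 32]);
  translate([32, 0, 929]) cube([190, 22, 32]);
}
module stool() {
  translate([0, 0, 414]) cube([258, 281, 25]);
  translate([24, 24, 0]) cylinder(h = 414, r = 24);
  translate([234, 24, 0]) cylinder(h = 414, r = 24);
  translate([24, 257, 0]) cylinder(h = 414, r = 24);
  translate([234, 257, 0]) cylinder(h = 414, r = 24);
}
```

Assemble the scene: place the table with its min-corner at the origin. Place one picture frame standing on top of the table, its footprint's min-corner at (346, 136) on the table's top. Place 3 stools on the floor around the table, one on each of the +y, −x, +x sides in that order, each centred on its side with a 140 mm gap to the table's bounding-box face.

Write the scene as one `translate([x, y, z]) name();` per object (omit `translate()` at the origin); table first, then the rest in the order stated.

table();
translate([346, 136, 774]) picture_frame();
translate([281, 739, 0]) stool();
translate([-398, 159, 0]) stool();
translate([960, 159, 0]) stool();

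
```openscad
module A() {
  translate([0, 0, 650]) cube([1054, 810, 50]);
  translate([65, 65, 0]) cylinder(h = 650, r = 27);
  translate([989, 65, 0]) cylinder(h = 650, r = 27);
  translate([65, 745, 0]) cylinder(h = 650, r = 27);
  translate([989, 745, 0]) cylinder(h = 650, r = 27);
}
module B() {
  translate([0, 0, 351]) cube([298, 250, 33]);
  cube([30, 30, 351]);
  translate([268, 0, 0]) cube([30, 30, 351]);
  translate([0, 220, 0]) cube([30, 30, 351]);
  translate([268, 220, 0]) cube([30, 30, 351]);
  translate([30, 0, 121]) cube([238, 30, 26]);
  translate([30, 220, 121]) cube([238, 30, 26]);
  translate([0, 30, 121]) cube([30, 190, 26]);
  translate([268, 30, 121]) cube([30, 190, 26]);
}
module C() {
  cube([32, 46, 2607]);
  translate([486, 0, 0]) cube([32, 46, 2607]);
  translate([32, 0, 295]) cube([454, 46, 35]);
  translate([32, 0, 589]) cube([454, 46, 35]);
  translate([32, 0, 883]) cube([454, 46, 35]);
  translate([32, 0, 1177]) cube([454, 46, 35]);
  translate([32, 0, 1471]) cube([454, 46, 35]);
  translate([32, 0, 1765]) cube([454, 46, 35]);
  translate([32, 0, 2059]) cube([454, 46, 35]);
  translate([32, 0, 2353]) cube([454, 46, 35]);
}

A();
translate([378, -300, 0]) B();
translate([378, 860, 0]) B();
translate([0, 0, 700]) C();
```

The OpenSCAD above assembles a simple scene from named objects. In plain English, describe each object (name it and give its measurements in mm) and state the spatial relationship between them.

A is a table with a 1054×810 mm rectangular top, 50 mm thick, top surface at z = 700 mm, supported by four round legs of 54 mm diameter, each leg's bounding box inset 38 mm from the nearest pair of top edges, running from the floor.

B is a four-legged stool. The seat is a 298×250×33 mm slab whose top surface is at z = 384 mm; four square legs, each 30×30 mm in cross-section, run from the floor (z = 0) to the underside of the seat, each flush with a corner of the seat. Four stretchers, 30 mm wide and 26 mm tall, connect adjacent legs with their undersides at z = 121 mm, each running between the inner faces of the legs it joins and aligned with the legs' outer faces on the other axis.

C is a wooden ladder with two side rails of 32×46 mm section and 2607 mm height, set 518 mm apart overall. Between them run 8 rectangular rungs (46 mm deep, 35 mm thick), front faces flush with the rails' −y face. The bottom of the first rung is 295 mm above the floor and each subsequent rung is 294 mm higher than the one below.

Two stools sit around the table at the −y, +y sides. The ladder is on top of the table.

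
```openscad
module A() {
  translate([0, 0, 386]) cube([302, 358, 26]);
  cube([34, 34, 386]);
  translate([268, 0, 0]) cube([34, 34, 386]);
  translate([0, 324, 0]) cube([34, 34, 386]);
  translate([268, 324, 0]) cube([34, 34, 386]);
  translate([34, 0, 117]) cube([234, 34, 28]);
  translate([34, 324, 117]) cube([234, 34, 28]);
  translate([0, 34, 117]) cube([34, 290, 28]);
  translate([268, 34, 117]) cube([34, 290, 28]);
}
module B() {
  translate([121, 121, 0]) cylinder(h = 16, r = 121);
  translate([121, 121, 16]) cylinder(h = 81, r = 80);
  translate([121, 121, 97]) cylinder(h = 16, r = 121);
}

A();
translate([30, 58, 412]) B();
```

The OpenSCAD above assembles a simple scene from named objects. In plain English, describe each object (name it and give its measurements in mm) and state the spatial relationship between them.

A is a four-legged stool. The seat is 302×358 mm, 26 mm thick, top at z = 412 mm. It stands on four square legs, each 34×34 mm in cross-section, from z = 0 to the seat underside, each flush with a corner of the seat. Four stretchers, 34 mm wide and 28 mm tall, connect adjacent legs with their undersides at z = 117 mm, each running between the inner faces of the legs it joins and aligned with the legs' outer faces on the other axis.

B is a spool: two coaxial disc flanges of radius 121 mm and thickness 16 mm, joined by a core cylinder of radius 80 mm and height 81 mm. The lower flange rests on z = 0 and the three cylinders share a vertical axis.

The spool is on top of the stool, centred.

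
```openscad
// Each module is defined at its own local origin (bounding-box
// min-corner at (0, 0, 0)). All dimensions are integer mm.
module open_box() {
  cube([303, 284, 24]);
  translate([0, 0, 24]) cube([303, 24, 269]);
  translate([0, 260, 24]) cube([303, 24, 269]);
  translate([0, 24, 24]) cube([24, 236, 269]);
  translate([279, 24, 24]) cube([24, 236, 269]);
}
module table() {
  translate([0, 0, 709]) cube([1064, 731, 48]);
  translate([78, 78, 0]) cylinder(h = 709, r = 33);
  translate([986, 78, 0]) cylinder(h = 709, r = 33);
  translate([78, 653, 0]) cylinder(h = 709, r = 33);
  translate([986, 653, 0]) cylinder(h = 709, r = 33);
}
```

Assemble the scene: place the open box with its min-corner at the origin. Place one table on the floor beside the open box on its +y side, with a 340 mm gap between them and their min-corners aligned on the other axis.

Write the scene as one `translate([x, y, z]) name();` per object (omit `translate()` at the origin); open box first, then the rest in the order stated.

open_box();
translate([0, 624, 0]) table();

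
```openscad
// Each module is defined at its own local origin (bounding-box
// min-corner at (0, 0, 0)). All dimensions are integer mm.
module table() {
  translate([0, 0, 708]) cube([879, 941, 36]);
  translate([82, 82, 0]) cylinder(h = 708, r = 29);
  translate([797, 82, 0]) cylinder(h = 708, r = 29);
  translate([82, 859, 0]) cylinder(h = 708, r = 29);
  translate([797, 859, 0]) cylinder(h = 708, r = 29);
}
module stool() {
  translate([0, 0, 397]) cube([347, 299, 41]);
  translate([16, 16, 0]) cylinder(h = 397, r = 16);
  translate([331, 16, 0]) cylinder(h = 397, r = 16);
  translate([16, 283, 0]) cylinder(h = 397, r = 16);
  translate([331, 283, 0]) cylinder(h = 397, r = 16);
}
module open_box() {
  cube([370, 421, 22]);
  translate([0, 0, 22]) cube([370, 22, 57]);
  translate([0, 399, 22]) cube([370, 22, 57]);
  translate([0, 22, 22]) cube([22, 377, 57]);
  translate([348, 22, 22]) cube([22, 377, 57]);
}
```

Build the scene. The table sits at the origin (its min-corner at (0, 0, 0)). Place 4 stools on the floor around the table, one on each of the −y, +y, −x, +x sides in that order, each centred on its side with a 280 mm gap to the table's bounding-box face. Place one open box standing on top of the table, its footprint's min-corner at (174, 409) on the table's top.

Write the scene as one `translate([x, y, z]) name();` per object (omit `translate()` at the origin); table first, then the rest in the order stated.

table();
translate([266, -579, 0]) stool();
translate([266, 1221, 0]) stool();
translate([-627, 321, 0]) stool();
translate([1159, 321, 0]) stool();
translate([174, 409, 744]) open_box();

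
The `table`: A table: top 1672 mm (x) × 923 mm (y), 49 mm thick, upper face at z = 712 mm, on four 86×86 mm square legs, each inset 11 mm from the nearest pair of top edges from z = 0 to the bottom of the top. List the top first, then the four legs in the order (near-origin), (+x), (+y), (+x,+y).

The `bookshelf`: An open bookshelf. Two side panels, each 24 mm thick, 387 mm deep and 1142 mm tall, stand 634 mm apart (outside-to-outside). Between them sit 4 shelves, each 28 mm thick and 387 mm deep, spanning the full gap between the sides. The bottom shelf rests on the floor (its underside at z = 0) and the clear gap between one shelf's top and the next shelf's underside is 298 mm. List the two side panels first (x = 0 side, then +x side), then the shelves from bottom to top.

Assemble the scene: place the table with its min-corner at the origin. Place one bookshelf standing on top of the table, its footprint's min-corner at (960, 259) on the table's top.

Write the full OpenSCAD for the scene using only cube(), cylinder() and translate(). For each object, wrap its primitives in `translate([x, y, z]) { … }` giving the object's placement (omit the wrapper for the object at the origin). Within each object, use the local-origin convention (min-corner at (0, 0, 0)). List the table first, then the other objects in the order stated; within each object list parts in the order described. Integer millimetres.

translate([0, 0, 663]) cube([1672, 923, 49]);
translate([11, 11, 0]) cube([86, 86, 663]);
translate([1575, 11, 0]) cube([86, 86, 663]);
translate([11, 826, 0]) cube([86, 86, 663]);
translate([1575, 826, 0]) cube([86, 86, 663]);
translate([960, 259, 712]) {
  cube([24, 387, 1142]);
  translate([610, 0, 0]) cube([24, 387, 1142]);
  translate([24, 0, 0]) cube([586, 387, 28]);
  translate([24, 0, 326]) cube([586, 387, 28]);
  translate([24, 0, 652]) cube([586, 387, 28]);
  translate([24, 0, 978]) cube([586, 387, 28]);
}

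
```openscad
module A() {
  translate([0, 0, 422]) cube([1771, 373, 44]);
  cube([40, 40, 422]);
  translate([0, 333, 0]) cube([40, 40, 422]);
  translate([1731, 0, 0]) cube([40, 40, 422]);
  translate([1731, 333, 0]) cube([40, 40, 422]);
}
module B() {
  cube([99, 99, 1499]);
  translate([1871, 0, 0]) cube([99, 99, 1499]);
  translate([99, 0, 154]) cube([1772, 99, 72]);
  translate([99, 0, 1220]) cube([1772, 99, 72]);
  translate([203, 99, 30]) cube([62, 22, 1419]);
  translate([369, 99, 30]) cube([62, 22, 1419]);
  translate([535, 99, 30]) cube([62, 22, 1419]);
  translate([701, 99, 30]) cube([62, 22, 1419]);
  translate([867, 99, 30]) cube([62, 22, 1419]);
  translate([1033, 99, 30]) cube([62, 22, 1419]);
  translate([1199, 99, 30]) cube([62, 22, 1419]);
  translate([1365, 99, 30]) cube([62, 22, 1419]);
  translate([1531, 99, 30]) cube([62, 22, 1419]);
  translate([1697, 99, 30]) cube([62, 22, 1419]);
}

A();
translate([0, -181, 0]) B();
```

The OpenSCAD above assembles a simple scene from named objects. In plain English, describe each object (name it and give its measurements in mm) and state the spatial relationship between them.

A is a long wooden bench with a 1771 mm (x) × 373 mm (y) seat, 44 mm thick, its top surface 466 mm above the floor. Four 40 mm square legs at the seat corners, flush with the edges, run from z = 0 to the seat underside.

B is a fence section. Two 99×99 mm posts, 1499 mm tall, stand on the floor with a clear span of 1772 mm between their inner faces. Two horizontal rails of 99×72 mm section span the gap between the posts with their undersides at z = 154 mm and z = 1220 mm, flush with the posts' −y face. 10 pickets, each 62 mm wide, 22 mm thick and 1419 mm tall, are fixed to the +y face of the rails with their bottoms at z = 30 mm, evenly spaced across the span with equal gaps (rounded down to the nearest mm) at the −x end and between each pair — any rounding remainder accumulates at the +x end.

The fence section is on the floor beside the bench on its −y side.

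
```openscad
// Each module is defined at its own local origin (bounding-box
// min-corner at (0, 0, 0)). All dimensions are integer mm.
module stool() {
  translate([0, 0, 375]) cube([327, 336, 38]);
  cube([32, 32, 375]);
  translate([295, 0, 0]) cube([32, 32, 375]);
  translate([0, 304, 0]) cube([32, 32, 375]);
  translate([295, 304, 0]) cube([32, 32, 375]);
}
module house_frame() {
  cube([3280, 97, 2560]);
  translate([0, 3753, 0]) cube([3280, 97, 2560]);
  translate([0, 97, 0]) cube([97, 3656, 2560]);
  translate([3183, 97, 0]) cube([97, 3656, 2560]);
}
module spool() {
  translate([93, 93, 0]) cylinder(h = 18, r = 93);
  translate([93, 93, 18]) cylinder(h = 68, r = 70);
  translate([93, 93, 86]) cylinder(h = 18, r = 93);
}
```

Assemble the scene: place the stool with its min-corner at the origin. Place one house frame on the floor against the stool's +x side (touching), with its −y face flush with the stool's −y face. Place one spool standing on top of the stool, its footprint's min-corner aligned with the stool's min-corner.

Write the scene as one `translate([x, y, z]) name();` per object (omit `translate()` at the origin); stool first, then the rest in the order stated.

stool();
translate([327, 0, 0]) house_frame();
translate([0, 0, 413]) spool();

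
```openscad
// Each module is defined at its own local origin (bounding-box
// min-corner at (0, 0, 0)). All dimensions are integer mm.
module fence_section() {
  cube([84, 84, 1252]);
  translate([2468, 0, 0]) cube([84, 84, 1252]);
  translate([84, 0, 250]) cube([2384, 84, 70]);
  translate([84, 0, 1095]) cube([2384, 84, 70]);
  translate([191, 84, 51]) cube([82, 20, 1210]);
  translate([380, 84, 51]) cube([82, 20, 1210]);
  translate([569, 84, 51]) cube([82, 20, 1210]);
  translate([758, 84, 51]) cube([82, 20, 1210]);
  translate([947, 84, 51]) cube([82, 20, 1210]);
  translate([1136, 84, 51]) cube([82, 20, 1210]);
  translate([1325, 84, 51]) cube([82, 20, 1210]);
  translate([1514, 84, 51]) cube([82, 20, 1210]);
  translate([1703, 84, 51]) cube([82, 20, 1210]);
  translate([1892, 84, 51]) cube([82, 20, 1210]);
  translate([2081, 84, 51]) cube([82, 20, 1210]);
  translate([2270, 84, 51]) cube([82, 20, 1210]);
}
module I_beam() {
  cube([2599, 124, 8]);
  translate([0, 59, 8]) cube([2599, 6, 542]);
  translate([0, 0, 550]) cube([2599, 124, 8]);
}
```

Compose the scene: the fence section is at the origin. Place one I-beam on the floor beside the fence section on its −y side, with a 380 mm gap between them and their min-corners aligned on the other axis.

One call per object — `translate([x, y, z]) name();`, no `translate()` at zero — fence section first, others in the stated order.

fence_section();
translate([0, -504, 0]) I_beam();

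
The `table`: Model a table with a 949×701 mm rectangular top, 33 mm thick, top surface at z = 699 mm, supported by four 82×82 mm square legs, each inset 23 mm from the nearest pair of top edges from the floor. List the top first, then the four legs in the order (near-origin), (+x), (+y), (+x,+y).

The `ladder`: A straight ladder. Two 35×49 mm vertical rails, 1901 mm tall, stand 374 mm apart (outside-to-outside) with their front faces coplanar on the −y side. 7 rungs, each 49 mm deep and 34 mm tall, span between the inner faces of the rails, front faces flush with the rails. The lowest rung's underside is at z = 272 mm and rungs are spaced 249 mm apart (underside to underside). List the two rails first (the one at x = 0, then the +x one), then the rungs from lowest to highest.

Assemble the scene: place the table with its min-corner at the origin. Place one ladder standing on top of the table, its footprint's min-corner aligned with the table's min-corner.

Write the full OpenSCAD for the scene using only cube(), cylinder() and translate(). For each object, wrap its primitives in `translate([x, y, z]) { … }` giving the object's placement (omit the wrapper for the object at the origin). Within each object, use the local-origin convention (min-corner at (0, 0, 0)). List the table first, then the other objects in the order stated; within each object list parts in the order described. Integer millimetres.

translate([0, 0, 666]) cube([949, 701, 33]);
translate([23, 23, 0]) cube([82, 82, 666]);
translate([844, 23, 0]) cube([82, 82, 666]);
translate([23, 596, 0]) cube([82, 82, 666]);
translate([844, 596, 0]) cube([82, 82, 666]);
translate([0, 0, 699]) {
  cube([35, 49, 1901]);
  translate([339, 0, 0]) cube([35, 49, 1901]);
  translate([35, 0, 272]) cube([304, 49, 34]);
  translate([35, 0, 521]) cube([304, 49, 34]);
  translate([35, 0, 770]) cube([304, 49, 34]);
  translate([35, 0, 1019]) cube([304, 49, 34]);
  translate([35, 0, 1268]) cube([304, 49, 34]);
  translate([35, 0, 1517]) cube([304, 49, 34]);
  translate([35, 0, 1766]) cube([304, 49, 34]);
}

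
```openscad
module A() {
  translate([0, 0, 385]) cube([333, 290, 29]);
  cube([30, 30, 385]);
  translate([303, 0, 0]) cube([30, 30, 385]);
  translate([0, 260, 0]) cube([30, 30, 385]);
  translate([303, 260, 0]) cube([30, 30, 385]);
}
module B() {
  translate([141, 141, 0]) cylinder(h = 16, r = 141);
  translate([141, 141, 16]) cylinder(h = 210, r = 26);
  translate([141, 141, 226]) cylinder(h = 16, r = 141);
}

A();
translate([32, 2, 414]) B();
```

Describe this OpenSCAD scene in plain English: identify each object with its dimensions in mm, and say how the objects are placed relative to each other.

A is a four-legged stool. The seat is a 333×290×29 mm slab whose top surface is at z = 414 mm; four square legs, each 30×30 mm in cross-section, run from the floor (z = 0) to the underside of the seat, each flush with a corner of the seat.

B is a spool: two coaxial disc flanges of radius 141 mm and thickness 16 mm, joined by a core cylinder of radius 26 mm and height 210 mm. The lower flange rests on z = 0 and the three cylinders share a vertical axis.

The spool is on top of the stool.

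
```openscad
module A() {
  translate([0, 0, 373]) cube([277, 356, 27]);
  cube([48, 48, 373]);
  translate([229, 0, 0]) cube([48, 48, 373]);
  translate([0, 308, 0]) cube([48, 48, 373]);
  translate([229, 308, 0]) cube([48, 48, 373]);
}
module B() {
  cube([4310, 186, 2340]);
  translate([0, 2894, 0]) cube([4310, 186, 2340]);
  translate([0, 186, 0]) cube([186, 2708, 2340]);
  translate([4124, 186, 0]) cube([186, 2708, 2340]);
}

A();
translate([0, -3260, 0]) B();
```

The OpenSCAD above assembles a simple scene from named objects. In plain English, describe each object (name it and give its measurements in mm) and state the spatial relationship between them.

A is a simple wooden stool: a rectangular seat 277 mm (x) by 356 mm (y), 27 mm thick, top face at z = 400 mm, on four square legs, each 48×48 mm in cross-section. The legs rest on z = 0, each flush with a corner of the seat.

B is a box-shaped house frame (walls only): outside footprint 4310×3080 mm, wall height 2340 mm, wall thickness 186 mm. The two y-facing walls run the full x-width; the two x-facing walls fit between the inner faces of the y-facing walls.

The house frame is on the floor beside the stool on its −y side.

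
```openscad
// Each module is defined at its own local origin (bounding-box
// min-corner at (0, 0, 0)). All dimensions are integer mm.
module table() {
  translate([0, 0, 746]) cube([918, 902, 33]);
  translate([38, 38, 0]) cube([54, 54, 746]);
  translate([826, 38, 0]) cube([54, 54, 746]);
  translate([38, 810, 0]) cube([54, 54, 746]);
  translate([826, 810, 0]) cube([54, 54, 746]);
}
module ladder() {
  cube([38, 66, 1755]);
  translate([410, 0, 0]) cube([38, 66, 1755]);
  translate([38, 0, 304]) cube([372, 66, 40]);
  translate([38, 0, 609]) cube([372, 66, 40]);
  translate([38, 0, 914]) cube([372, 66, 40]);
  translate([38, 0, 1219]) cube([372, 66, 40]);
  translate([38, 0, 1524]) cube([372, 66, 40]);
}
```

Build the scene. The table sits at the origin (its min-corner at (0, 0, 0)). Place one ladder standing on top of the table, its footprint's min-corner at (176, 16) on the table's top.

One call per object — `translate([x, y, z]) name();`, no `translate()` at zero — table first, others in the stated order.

table();
translate([176, 16, 779]) ladder();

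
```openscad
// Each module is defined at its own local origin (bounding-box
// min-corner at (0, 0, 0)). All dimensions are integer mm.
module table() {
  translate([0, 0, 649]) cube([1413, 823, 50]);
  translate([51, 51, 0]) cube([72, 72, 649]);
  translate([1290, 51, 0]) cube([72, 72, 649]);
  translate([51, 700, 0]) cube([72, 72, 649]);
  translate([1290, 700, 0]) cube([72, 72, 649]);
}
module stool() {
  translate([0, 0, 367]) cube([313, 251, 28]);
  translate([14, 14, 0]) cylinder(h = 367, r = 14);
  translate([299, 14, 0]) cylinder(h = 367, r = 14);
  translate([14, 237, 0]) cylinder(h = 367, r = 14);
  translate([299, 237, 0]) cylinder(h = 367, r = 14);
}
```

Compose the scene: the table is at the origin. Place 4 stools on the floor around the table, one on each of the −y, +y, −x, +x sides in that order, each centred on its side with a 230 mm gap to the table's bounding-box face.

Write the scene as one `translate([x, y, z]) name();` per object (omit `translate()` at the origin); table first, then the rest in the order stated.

table();
translate([550, -481, 0]) stool();
translate([550, 1053, 0]) stool();
translate([-543, 286, 0]) stool();
translate([1643, 286, 0]) stool();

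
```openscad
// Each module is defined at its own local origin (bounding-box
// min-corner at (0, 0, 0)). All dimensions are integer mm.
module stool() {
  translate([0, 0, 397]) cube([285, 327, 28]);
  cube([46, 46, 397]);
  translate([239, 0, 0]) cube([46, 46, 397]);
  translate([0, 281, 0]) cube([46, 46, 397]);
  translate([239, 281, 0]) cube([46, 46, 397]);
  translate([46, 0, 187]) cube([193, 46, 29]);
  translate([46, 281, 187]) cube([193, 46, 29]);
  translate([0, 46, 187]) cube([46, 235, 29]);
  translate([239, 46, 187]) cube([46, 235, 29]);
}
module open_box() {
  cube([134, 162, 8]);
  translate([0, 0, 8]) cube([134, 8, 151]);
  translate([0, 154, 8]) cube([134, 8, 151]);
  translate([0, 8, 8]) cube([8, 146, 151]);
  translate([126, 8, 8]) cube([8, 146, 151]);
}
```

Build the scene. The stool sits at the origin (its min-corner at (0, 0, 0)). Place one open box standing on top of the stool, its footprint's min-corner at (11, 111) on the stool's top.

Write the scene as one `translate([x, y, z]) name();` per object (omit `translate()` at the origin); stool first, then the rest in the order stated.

stool();
translate([11, 111, 425]) open_box();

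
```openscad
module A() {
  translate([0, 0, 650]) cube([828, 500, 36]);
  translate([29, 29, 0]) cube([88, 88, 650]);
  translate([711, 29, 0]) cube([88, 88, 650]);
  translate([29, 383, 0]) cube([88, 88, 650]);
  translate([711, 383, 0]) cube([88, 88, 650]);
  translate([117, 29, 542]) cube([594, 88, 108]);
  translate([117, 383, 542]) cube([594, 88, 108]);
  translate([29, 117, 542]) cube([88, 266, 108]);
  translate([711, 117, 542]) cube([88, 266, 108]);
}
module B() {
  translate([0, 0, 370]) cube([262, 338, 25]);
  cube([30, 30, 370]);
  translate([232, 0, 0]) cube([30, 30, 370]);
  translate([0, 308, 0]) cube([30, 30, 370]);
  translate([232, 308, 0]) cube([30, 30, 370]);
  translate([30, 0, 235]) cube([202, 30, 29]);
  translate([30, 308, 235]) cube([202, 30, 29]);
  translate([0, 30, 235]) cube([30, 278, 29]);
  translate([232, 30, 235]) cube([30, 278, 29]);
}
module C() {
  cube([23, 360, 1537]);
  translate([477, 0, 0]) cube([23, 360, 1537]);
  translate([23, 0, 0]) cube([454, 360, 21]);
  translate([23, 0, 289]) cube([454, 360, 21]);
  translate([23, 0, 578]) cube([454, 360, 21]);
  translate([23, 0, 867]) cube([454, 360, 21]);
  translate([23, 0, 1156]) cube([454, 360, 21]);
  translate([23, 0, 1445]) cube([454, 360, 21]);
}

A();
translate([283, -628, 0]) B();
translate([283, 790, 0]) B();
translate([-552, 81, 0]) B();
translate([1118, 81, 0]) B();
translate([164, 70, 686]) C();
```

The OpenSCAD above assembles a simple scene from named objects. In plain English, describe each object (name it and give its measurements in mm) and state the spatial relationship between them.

A is a table: top 828 mm (x) × 500 mm (y), 36 mm thick, upper face at z = 686 mm, on four 88×88 mm square legs, each inset 29 mm from the nearest pair of top edges, running from z = 0 to the bottom of the top. Four apron rails, 88 mm thick and 108 mm tall, run between adjacent legs with their top edges flush with the underside of the top and their outer faces flush with the legs' outer faces.

B is a simple wooden stool: a rectangular seat 262 mm (x) by 338 mm (y), 25 mm thick, top face at z = 395 mm, on four square legs, each 30×30 mm in cross-section. The legs rest on z = 0, each flush with a corner of the seat. Four stretchers, 30 mm wide and 29 mm tall, connect adjacent legs with their undersides at z = 235 mm, each running between the inner faces of the legs it joins and aligned with the legs' outer faces on the other axis.

C is an open bookshelf. Two side panels, each 23 mm thick, 360 mm deep and 1537 mm tall, stand 500 mm apart (outside-to-outside). Between them sit 6 shelves, each 21 mm thick and 360 mm deep, spanning the full gap between the sides. The bottom shelf rests on the floor (its underside at z = 0) and the clear gap between one shelf's top and the next shelf's underside is 268 mm.

Four stools sit around the table at the −y, +y, −x, +x sides. The bookshelf is on top of the table, centred.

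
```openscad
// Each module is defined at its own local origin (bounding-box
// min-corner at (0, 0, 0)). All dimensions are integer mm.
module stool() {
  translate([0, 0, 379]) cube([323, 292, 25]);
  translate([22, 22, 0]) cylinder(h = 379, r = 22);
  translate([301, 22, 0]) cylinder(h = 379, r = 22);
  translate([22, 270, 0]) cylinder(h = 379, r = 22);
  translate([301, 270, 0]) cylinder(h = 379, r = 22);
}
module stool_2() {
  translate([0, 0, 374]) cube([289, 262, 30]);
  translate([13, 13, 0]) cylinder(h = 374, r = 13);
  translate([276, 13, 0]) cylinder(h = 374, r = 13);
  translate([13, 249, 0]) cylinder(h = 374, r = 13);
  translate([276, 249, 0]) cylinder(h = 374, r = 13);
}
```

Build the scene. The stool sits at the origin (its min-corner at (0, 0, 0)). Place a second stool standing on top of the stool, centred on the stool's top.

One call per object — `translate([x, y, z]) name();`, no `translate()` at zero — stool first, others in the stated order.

stool();
translate([17, 15, 404]) stool_2();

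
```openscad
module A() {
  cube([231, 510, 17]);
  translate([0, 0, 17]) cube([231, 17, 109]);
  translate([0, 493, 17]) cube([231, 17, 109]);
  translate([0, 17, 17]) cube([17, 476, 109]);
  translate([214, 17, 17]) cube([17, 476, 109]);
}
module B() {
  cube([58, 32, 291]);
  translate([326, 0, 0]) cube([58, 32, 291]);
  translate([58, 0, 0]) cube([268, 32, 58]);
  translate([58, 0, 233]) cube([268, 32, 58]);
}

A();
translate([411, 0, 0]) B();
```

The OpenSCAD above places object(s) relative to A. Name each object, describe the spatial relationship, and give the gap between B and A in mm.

The picture frame's nearest face is 180 mm from the open box's +x face.

A is an open box. B is a picture frame. The picture frame is on the floor beside the open box on its +x side. The gap between the picture frame and the open box is 180 mm.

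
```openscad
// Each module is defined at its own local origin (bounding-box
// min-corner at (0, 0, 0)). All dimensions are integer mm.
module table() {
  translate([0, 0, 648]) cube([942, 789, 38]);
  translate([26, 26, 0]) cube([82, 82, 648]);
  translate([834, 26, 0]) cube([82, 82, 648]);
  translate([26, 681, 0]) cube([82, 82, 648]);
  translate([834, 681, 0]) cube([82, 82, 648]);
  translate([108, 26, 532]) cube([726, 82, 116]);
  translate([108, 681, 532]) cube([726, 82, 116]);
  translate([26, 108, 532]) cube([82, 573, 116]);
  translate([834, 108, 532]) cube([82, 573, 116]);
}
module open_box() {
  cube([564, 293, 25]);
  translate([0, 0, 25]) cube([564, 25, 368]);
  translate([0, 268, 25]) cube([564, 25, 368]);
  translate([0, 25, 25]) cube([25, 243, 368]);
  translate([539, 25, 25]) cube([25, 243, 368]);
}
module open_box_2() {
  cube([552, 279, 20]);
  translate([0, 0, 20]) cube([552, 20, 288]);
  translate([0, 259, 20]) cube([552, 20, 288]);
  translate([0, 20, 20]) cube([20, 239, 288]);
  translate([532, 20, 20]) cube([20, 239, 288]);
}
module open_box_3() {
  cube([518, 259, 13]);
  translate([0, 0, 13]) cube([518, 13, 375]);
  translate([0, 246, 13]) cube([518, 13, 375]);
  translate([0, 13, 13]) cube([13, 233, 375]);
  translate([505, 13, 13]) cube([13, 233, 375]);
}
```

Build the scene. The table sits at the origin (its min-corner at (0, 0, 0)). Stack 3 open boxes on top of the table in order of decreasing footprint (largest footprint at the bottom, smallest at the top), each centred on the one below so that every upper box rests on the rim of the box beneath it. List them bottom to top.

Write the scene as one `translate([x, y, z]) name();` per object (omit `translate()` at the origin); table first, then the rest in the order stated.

table();
translate([189, 248, 686]) open_box();
translate([195, 255, 1079]) open_box_2();
translate([212, 265, 1387]) open_box_3();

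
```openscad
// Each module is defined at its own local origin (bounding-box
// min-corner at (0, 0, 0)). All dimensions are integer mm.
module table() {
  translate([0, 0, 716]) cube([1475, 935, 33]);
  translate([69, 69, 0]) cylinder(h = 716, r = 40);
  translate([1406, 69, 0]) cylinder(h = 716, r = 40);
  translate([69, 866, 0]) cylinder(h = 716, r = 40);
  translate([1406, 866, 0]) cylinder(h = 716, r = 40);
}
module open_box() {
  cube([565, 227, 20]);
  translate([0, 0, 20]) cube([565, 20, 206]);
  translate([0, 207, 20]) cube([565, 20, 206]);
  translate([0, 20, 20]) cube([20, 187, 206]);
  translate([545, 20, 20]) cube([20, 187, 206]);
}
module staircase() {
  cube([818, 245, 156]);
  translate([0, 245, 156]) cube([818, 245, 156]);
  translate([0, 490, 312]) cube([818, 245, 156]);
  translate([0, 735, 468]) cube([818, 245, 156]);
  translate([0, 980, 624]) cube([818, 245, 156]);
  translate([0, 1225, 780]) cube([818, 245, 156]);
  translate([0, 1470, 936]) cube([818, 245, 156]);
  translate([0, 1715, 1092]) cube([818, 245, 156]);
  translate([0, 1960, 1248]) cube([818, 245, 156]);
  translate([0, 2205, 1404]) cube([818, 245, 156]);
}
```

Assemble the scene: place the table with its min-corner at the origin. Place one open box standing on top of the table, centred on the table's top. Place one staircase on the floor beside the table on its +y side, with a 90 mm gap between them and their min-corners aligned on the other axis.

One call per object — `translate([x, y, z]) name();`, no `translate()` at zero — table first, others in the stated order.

table();
translate([455, 354, 749]) open_box();
translate([0, 1025, 0]) staircase();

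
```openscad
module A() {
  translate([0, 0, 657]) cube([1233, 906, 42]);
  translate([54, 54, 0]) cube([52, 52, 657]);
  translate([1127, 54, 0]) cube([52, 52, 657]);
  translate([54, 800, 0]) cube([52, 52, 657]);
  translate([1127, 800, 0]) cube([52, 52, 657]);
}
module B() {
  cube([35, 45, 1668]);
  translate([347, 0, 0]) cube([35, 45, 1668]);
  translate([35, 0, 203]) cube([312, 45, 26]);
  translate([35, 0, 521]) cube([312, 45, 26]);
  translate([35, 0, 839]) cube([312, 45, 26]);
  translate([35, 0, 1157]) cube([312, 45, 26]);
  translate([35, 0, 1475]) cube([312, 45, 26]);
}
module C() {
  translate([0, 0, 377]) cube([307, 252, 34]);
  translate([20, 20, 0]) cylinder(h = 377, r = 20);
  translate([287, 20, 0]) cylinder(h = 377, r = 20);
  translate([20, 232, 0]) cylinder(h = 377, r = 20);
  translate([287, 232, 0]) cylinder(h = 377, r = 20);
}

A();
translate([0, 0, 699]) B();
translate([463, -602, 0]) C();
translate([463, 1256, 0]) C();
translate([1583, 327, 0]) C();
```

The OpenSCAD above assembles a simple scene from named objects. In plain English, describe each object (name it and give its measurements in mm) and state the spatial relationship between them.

A is a table with a 1233×906 mm rectangular top, 42 mm thick, top surface at z = 699 mm, supported by four 52×52 mm square legs, each inset 54 mm from the nearest pair of top edges, running from the floor.

B is a straight ladder. Two 35×45 mm vertical rails, 1668 mm tall, stand 382 mm apart (outside-to-outside) with their front faces coplanar on the −y side. 5 rungs, each 45 mm deep and 26 mm tall, span between the inner faces of the rails, front faces flush with the rails. The lowest rung's underside is at z = 203 mm and rungs are spaced 318 mm apart (underside to underside).

C is a four-legged stool. The seat is 307×252 mm, 34 mm thick, top at z = 411 mm. It stands on four round legs, each 40 mm in diameter, from z = 0 to the seat underside, each leg's axis is inset half a diameter from the nearest pair of seat edges (so the leg's bounding box is flush with the corner).

The ladder is on top of the table. Three stools sit around the table at the −y, +y, +x sides.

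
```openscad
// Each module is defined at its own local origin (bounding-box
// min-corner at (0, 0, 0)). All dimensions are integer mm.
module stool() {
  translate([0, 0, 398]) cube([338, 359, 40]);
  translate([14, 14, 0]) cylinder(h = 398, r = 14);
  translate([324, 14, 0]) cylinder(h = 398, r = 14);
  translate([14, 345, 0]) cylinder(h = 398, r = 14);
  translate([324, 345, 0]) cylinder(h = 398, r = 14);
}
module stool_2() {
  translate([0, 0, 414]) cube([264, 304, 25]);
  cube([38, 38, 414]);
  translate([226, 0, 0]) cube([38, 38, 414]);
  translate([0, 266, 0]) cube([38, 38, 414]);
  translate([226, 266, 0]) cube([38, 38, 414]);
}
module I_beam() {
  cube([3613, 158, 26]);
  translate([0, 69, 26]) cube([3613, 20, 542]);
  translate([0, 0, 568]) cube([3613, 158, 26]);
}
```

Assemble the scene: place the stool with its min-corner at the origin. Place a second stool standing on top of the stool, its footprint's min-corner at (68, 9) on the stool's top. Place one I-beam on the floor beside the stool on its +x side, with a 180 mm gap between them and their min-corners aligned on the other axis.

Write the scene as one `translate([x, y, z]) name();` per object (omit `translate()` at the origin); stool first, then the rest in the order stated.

stool();
translate([68, 9, 438]) stool_2();
translate([518, 0, 0]) I_beam();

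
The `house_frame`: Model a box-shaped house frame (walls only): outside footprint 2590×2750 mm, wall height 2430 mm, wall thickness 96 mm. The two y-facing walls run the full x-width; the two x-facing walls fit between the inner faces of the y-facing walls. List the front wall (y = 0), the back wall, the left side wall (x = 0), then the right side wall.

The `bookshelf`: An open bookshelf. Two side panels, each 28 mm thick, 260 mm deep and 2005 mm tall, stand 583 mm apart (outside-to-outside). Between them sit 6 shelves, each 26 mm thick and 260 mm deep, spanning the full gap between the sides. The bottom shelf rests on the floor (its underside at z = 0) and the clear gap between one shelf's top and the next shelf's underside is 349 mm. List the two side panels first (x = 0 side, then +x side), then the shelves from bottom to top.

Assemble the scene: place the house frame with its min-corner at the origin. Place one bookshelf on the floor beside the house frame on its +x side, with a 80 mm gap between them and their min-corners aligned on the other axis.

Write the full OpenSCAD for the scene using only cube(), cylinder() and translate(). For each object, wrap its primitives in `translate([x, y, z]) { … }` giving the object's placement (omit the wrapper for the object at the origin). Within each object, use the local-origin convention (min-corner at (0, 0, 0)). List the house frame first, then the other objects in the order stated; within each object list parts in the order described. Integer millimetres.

cube([2590, 96, 2430]);
translate([0, 2654, 0]) cube([2590, 96, 2430]);
translate([0, 96, 0]) cube([96, 2558, 2430]);
translate([2494, 96, 0]) cube([96, 2558, 2430]);
translate([2670, 0, 0]) {
  cube([28, 260, 2005]);
  translate([555, 0, 0]) cube([28, 260, 2005]);
  translate([28, 0, 0]) cube([527, 260, 26]);
  translate([28, 0, 375]) cube([527, 260, 26]);
  translate([28, 0, 750]) cube([527, 260, 26]);
  translate([28, 0, 1125]) cube([527, 260, 26]);
  translate([28, 0, 1500]) cube([527, 260, 26]);
  translate([28, 0, 1875]) cube([527, 260, 26]);
}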